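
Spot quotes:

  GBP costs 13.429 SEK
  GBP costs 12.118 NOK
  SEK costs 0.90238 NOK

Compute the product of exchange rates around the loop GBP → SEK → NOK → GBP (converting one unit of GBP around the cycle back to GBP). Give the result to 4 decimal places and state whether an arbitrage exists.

Around GBP → SEK → NOK → GBP: 1 × 13.429 × 0.90238 ÷ 12.118 = 1.000005
Product ≈ 1 (deviation 0.001%, within rounding noise).

1.0000 (no arbitrage)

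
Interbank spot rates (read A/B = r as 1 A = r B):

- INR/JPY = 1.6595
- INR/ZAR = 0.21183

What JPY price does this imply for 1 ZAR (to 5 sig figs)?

1 ZAR ÷ 0.21183 = 4.72077 INR
4.72077 INR × 1.6595 = 7.83411 JPY

ZAR/JPY = 7.8341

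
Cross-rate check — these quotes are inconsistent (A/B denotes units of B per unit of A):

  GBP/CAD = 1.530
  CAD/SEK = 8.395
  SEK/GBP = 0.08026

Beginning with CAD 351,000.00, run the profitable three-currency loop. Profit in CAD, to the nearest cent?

Profit: CAD 10,841.52

Profitable loop is CAD → SEK → GBP → CAD:
CAD 351,000.00 × 8.395 = SEK 2,946,645.00
SEK 2,946,645.00 × 0.08026 = GBP 236,497.73
GBP 236,497.73 × 1.530 = CAD 361,841.52
Profit = CAD 361,841.52 − CAD 351,000.00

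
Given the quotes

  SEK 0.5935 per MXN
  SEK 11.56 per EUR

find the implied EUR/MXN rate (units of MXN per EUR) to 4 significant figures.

EUR/MXN = 19.48

1 EUR × 11.56 = 11.56 SEK
11.56 SEK ÷ 0.5935 = 19.4777 MXN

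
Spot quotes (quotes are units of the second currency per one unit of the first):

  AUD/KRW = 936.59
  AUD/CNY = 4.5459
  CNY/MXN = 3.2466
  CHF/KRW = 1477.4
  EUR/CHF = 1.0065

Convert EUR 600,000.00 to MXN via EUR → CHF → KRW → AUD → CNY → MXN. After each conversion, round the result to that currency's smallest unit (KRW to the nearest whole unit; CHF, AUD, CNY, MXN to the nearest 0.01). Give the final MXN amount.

MXN 14,059,253.81

EUR 600,000.00 × 1.0065 = CHF 603,900.00
CHF 603,900.00 × 1477.4 = KRW 892,201,860
KRW 892,201,860 ÷ 936.59 = AUD 952,606.65
AUD 952,606.65 × 4.5459 = CNY 4,330,454.57
CNY 4,330,454.57 × 3.2466 = MXN 14,059,253.81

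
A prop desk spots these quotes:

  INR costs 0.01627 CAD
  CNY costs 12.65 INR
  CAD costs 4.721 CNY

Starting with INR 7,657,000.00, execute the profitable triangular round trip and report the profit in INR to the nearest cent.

Profitable loop is INR → CNY → CAD → INR:
INR 7,657,000.00 ÷ 12.65 = CNY 605,296.44
CNY 605,296.44 ÷ 4.721 = CAD 128,213.61
CAD 128,213.61 ÷ 0.01627 = INR 7,880,369.26
Profit = INR 7,880,369.26 − INR 7,657,000.00

Profit: INR 223,369.26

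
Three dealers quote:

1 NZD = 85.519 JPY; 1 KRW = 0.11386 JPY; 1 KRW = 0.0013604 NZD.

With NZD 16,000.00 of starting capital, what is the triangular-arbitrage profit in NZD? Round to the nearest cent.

Profit: NZD 348.50

Profitable loop is NZD → JPY → KRW → NZD:
NZD 16,000.00 × 85.519 = JPY 1,368,304
JPY 1,368,304 ÷ 0.11386 = KRW 12,017,425
KRW 12,017,425 × 0.0013604 = NZD 16,348.50
Profit = NZD 16,348.50 − NZD 16,000.00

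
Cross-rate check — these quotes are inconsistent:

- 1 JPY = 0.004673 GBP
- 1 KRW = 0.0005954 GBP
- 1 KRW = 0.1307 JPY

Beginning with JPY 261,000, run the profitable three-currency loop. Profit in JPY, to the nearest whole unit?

Profitable loop is JPY → GBP → KRW → JPY:
JPY 261,000 × 0.004673 = GBP 1,219.65
GBP 1,219.65 ÷ 0.0005954 = KRW 2,048,460
KRW 2,048,460 × 0.1307 = JPY 267,734
Profit = JPY 267,734 − JPY 261,000

Profit: JPY 6,734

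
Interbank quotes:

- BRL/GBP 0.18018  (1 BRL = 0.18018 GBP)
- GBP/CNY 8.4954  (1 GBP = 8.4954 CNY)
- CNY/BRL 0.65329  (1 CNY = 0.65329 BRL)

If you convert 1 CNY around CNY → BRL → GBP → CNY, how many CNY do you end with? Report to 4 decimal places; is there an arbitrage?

1.0000 (no arbitrage)

Around CNY → BRL → GBP → CNY: 1 × 0.65329 × 0.18018 × 8.4954 = 0.999992
Product ≈ 1 (deviation 0.001%, within rounding noise).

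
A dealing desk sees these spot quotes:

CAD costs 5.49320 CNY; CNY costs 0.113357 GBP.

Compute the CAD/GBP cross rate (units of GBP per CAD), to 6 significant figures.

1 CAD × 5.49320 = 5.4932 CNY
5.4932 CNY × 0.113357 = 0.622693 GBP

CAD/GBP = 0.622693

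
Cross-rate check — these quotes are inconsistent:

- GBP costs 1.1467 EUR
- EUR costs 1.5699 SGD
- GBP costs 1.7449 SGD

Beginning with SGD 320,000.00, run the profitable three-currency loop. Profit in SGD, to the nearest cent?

Profitable loop is SGD → GBP → EUR → SGD:
SGD 320,000.00 ÷ 1.7449 = GBP 183,391.60
GBP 183,391.60 × 1.1467 = EUR 210,295.15
EUR 210,295.15 × 1.5699 = SGD 330,142.35
Profit = SGD 330,142.35 − SGD 320,000.00

Profit: SGD 10,142.35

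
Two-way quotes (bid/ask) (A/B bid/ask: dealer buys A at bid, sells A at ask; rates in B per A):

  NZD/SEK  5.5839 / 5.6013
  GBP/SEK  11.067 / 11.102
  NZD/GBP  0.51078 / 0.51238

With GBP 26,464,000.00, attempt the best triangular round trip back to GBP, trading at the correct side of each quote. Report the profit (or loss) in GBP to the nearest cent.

Net profit: GBP 243,328.48

Best loop GBP → SEK → NZD → GBP:
GBP 26,464,000.00 × 11.067 (sell GBP at bid) = SEK 292,877,088.00
SEK 292,877,088.00 ÷ 5.6013 (buy NZD at ask) = NZD 52,287,341.87
NZD 52,287,341.87 × 0.51078 (sell NZD at bid) = GBP 26,707,328.48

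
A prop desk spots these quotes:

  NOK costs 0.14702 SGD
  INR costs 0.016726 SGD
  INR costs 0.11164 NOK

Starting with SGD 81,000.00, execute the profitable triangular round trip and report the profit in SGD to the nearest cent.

Profitable loop is SGD → NOK → INR → SGD:
SGD 81,000.00 ÷ 0.14702 = NOK 550,945.45
NOK 550,945.45 ÷ 0.11164 = INR 4,935,018.36
INR 4,935,018.36 × 0.016726 = SGD 82,543.12
Profit = SGD 82,543.12 − SGD 81,000.00

Profit: SGD 1,543.12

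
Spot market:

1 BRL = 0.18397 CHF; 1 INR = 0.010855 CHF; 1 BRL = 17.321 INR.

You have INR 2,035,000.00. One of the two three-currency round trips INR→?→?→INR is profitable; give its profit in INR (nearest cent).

Profitable loop is INR → CHF → BRL → INR:
INR 2,035,000.00 × 0.010855 = CHF 22,089.92
CHF 22,089.92 ÷ 0.18397 = BRL 120,073.52
BRL 120,073.52 × 17.321 = INR 2,079,793.40
Profit = INR 2,079,793.40 − INR 2,035,000.00

Profit: INR 44,793.40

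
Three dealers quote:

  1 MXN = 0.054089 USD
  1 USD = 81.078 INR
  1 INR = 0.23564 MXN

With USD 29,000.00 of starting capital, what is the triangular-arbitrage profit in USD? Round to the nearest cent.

Profitable loop is USD → INR → MXN → USD:
USD 29,000.00 × 81.078 = INR 2,351,262.00
INR 2,351,262.00 × 0.23564 = MXN 554,051.38
MXN 554,051.38 × 0.054089 = USD 29,968.08
Profit = USD 29,968.08 − USD 29,000.00

Profit: USD 968.08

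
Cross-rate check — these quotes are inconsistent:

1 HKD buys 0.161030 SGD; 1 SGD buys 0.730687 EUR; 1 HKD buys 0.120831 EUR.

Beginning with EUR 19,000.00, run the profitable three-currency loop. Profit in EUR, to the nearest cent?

Profitable loop is EUR → SGD → HKD → EUR:
EUR 19,000.00 ÷ 0.730687 = SGD 26,002.93
SGD 26,002.93 ÷ 0.161030 = HKD 161,478.77
HKD 161,478.77 × 0.120831 = EUR 19,511.64
Profit = EUR 19,511.64 − EUR 19,000.00

Profit: EUR 511.64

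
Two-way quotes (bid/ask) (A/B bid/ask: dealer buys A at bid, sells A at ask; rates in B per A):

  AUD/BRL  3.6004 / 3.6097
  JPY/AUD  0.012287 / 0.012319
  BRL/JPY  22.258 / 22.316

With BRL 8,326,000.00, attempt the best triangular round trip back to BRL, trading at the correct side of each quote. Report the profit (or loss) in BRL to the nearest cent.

Net profit: BRL 64,222.71

Best loop BRL → AUD → JPY → BRL:
BRL 8,326,000.00 ÷ 3.6097 (buy AUD at ask) = AUD 2,306,562.87
AUD 2,306,562.87 ÷ 0.012319 (buy JPY at ask) = JPY 187,236,210
JPY 187,236,210 ÷ 22.316 (buy BRL at ask) = BRL 8,390,222.71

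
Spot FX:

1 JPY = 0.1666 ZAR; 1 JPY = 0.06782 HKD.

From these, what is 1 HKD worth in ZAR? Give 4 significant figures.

1 HKD ÷ 0.06782 = 14.7449 JPY
14.7449 JPY × 0.1666 = 2.4565 ZAR

HKD/ZAR = 2.457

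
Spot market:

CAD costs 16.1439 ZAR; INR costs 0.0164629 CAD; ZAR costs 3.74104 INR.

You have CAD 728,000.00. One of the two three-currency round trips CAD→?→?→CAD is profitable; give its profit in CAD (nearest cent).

Profit: CAD 4,190.73

Profitable loop is CAD → INR → ZAR → CAD:
CAD 728,000.00 ÷ 0.0164629 = INR 44,220,641.56
INR 44,220,641.56 ÷ 3.74104 = ZAR 11,820,413.99
ZAR 11,820,413.99 ÷ 16.1439 = CAD 732,190.73
Profit = CAD 732,190.73 − CAD 728,000.00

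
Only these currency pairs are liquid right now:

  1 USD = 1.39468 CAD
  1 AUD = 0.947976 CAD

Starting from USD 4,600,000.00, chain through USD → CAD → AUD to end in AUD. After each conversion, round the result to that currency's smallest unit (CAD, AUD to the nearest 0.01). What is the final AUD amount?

USD 4,600,000.00 × 1.39468 = CAD 6,415,528.00
CAD 6,415,528.00 ÷ 0.947976 = AUD 6,767,605.93

AUD 6,767,605.93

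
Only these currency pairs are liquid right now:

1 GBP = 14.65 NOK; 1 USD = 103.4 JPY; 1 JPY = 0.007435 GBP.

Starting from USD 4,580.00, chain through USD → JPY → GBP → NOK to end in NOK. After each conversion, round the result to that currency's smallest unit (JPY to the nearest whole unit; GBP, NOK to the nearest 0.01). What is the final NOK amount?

NOK 51,582.80

USD 4,580.00 × 103.4 = JPY 473,572
JPY 473,572 × 0.007435 = GBP 3,521.01
GBP 3,521.01 × 14.65 = NOK 51,582.80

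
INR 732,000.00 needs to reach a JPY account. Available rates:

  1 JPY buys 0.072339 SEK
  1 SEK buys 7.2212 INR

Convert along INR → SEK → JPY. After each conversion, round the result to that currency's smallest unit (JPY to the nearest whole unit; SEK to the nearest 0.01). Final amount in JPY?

JPY 1,401,294

INR 732,000.00 ÷ 7.2212 = SEK 101,368.19
SEK 101,368.19 ÷ 0.072339 = JPY 1,401,294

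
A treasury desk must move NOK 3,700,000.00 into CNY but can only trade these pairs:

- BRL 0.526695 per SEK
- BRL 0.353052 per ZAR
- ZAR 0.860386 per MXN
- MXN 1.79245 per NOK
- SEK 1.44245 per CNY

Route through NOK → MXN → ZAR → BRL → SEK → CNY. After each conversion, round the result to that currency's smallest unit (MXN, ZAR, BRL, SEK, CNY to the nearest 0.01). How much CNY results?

CNY 2,651,678.21

NOK 3,700,000.00 × 1.79245 = MXN 6,632,065.00
MXN 6,632,065.00 × 0.860386 = ZAR 5,706,135.88
ZAR 5,706,135.88 × 0.353052 = BRL 2,014,562.68
BRL 2,014,562.68 ÷ 0.526695 = SEK 3,824,913.24
SEK 3,824,913.24 ÷ 1.44245 = CNY 2,651,678.21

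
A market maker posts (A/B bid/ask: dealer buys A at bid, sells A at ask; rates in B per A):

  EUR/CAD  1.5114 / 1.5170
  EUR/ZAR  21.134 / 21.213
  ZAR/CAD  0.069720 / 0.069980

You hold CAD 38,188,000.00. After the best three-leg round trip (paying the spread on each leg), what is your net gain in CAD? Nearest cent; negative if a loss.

Net profit: CAD 692,362.17

Best loop CAD → ZAR → EUR → CAD:
CAD 38,188,000.00 ÷ 0.069980 (buy ZAR at ask) = ZAR 545,698,771.08
ZAR 545,698,771.08 ÷ 21.213 (buy EUR at ask) = EUR 25,724,733.47
EUR 25,724,733.47 × 1.5114 (sell EUR at bid) = CAD 38,880,362.17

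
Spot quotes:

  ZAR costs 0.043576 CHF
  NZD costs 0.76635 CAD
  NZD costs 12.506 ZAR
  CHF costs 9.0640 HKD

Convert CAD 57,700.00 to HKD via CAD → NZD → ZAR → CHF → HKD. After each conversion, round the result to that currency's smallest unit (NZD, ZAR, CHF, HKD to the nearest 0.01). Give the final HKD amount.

HKD 371,906.98

CAD 57,700.00 ÷ 0.76635 = NZD 75,291.97
NZD 75,291.97 × 12.506 = ZAR 941,601.38
ZAR 941,601.38 × 0.043576 = CHF 41,031.22
CHF 41,031.22 × 9.0640 = HKD 371,906.98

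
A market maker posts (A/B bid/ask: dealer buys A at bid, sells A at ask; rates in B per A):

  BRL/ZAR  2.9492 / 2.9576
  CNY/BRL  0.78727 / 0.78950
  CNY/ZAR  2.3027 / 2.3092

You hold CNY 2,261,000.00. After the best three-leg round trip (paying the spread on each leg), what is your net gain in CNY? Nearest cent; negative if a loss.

Net profit: CNY 12,353.34

Best loop CNY → BRL → ZAR → CNY:
CNY 2,261,000.00 × 0.78727 (sell CNY at bid) = BRL 1,780,017.47
BRL 1,780,017.47 × 2.9492 (sell BRL at bid) = ZAR 5,249,627.52
ZAR 5,249,627.52 ÷ 2.3092 (buy CNY at ask) = CNY 2,273,353.34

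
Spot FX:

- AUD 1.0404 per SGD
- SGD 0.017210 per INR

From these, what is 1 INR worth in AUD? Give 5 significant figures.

INR/AUD = 0.017905

1 INR × 0.017210 = 0.01721 SGD
0.01721 SGD × 1.0404 = 0.0179053 AUD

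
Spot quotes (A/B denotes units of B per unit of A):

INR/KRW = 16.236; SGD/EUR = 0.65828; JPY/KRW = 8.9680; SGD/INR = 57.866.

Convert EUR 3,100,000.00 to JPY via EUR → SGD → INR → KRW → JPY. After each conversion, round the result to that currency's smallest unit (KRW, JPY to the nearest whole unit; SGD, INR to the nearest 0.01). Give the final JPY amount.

JPY 493,353,188

EUR 3,100,000.00 ÷ 0.65828 = SGD 4,709,242.27
SGD 4,709,242.27 × 57.866 = INR 272,505,013.20
INR 272,505,013.20 × 16.236 = KRW 4,424,391,394
KRW 4,424,391,394 ÷ 8.9680 = JPY 493,353,188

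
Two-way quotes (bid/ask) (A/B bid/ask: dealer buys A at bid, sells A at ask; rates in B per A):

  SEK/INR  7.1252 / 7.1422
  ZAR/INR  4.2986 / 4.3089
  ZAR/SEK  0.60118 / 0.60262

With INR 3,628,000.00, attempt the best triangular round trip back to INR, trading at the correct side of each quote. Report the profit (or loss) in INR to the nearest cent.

Best loop INR → SEK → ZAR → INR:
INR 3,628,000.00 ÷ 7.1422 (buy SEK at ask) = SEK 507,966.73
SEK 507,966.73 ÷ 0.60262 (buy ZAR at ask) = ZAR 842,930.43
ZAR 842,930.43 × 4.2986 (sell ZAR at bid) = INR 3,623,420.73

Net result: INR -4,579.27 (no profitable arbitrage after spreads)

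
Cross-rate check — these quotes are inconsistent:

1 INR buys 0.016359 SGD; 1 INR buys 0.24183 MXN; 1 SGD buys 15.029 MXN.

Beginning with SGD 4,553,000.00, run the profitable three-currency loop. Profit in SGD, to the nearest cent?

Profitable loop is SGD → MXN → INR → SGD:
SGD 4,553,000.00 × 15.029 = MXN 68,427,037.00
MXN 68,427,037.00 ÷ 0.24183 = INR 282,955,121.37
INR 282,955,121.37 × 0.016359 = SGD 4,628,862.83
Profit = SGD 4,628,862.83 − SGD 4,553,000.00

Profit: SGD 75,862.83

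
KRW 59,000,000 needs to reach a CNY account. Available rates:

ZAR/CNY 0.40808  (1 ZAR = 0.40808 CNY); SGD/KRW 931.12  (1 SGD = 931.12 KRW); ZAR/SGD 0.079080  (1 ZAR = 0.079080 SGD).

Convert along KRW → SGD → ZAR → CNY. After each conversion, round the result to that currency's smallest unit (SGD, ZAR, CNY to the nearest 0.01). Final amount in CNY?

KRW 59,000,000 ÷ 931.12 = SGD 63,364.55
SGD 63,364.55 ÷ 0.079080 = ZAR 801,271.50
ZAR 801,271.50 × 0.40808 = CNY 326,982.87

CNY 326,982.87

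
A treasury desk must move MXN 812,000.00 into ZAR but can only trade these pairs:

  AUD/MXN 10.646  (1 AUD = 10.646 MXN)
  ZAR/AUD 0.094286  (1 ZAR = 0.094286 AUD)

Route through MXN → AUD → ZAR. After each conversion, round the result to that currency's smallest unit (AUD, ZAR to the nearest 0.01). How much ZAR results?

MXN 812,000.00 ÷ 10.646 = AUD 76,272.78
AUD 76,272.78 ÷ 0.094286 = ZAR 808,951.28

ZAR 808,951.28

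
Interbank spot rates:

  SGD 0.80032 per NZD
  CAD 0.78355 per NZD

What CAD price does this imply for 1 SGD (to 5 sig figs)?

SGD/CAD = 0.97905

1 SGD ÷ 0.80032 = 1.2495 NZD
1.2495 NZD × 0.78355 = 0.979046 CAD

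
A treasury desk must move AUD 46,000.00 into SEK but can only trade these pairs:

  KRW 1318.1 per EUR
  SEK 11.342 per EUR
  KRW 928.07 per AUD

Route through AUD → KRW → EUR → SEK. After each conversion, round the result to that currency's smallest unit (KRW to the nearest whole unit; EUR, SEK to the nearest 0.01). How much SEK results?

SEK 367,349.80

AUD 46,000.00 × 928.07 = KRW 42,691,220
KRW 42,691,220 ÷ 1318.1 = EUR 32,388.45
EUR 32,388.45 × 11.342 = SEK 367,349.80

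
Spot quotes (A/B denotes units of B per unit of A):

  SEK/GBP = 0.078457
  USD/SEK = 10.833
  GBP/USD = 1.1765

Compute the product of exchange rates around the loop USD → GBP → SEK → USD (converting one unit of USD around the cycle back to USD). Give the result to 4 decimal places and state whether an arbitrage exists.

Around USD → GBP → SEK → USD: 1 ÷ 1.1765 ÷ 0.078457 ÷ 10.833 = 1.000064
Product ≈ 1 (deviation 0.006%, within rounding noise).

1.0001 (no arbitrage)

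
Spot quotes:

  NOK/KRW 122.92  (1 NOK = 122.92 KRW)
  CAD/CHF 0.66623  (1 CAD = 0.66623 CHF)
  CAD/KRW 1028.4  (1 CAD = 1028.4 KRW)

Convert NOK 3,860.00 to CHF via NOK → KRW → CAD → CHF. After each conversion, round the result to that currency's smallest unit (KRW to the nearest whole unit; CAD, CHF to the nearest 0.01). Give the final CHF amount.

NOK 3,860.00 × 122.92 = KRW 474,471
KRW 474,471 ÷ 1028.4 = CAD 461.37
CAD 461.37 × 0.66623 = CHF 307.38

CHF 307.38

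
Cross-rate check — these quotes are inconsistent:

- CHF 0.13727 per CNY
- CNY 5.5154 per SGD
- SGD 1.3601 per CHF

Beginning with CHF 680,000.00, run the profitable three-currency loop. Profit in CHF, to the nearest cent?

Profit: CHF 20,216.60

Profitable loop is CHF → SGD → CNY → CHF:
CHF 680,000.00 × 1.3601 = SGD 924,868.00
SGD 924,868.00 × 5.5154 = CNY 5,101,016.97
CNY 5,101,016.97 × 0.13727 = CHF 700,216.60
Profit = CHF 700,216.60 − CHF 680,000.00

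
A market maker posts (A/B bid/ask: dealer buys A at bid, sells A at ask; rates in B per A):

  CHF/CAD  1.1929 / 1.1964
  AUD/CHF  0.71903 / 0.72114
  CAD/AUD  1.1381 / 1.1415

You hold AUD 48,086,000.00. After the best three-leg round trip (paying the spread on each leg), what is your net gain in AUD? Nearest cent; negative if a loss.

Best loop AUD → CAD → CHF → AUD:
AUD 48,086,000.00 ÷ 1.1415 (buy CAD at ask) = CAD 42,125,273.76
CAD 42,125,273.76 ÷ 1.1964 (buy CHF at ask) = CHF 35,210,024.88
CHF 35,210,024.88 ÷ 0.72114 (buy AUD at ask) = AUD 48,825,505.28

Net profit: AUD 739,505.28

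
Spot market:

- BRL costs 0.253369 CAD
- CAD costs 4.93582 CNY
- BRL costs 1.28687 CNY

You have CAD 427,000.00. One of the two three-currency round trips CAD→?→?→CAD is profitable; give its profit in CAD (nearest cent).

Profitable loop is CAD → BRL → CNY → CAD:
CAD 427,000.00 ÷ 0.253369 = BRL 1,685,289.04
BRL 1,685,289.04 × 1.28687 = CNY 2,168,747.91
CNY 2,168,747.91 ÷ 4.93582 = CAD 439,389.59
Profit = CAD 439,389.59 − CAD 427,000.00

Profit: CAD 12,389.59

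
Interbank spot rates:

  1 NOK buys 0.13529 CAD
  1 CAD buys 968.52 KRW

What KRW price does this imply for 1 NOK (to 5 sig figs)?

1 NOK × 0.13529 = 0.13529 CAD
0.13529 CAD × 968.52 = 131.031 KRW

NOK/KRW = 131.03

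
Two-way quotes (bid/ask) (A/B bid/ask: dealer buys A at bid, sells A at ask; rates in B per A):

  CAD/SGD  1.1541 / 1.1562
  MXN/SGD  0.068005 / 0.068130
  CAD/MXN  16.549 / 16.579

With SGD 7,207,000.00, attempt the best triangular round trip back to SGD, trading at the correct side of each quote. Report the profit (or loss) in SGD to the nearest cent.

Best loop SGD → MXN → CAD → SGD:
SGD 7,207,000.00 ÷ 0.068130 (buy MXN at ask) = MXN 105,783,061.79
MXN 105,783,061.79 ÷ 16.579 (buy CAD at ask) = CAD 6,380,545.38
CAD 6,380,545.38 × 1.1541 (sell CAD at bid) = SGD 7,363,787.42

Net profit: SGD 156,787.42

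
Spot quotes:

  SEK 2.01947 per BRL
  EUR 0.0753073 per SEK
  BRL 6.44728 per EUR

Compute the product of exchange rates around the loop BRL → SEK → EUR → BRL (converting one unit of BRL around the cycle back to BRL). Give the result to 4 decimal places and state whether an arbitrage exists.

0.9805 (arbitrage exists)

Around BRL → SEK → EUR → BRL: 1 × 2.01947 × 0.0753073 × 6.44728 = 0.980508
Product < 1; profitable direction is BRL → EUR → SEK → BRL.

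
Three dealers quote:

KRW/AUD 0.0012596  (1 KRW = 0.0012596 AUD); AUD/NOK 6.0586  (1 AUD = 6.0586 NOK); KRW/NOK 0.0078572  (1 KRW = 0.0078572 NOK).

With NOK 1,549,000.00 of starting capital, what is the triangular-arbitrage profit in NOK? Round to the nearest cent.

Profitable loop is NOK → AUD → KRW → NOK:
NOK 1,549,000.00 ÷ 6.0586 = AUD 255,669.63
AUD 255,669.63 ÷ 0.0012596 = KRW 202,976,839
KRW 202,976,839 × 0.0078572 = NOK 1,594,829.62
Profit = NOK 1,594,829.62 − NOK 1,549,000.00

Profit: NOK 45,829.62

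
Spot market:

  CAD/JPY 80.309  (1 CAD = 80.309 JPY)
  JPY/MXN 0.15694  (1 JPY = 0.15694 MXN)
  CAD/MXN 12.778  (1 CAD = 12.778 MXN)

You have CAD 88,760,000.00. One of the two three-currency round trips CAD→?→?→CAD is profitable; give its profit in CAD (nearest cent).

Profit: CAD 1,227,525.77

Profitable loop is CAD → MXN → JPY → CAD:
CAD 88,760,000.00 × 12.778 = MXN 1,134,175,280.00
MXN 1,134,175,280.00 ÷ 0.15694 = JPY 7,226,808,207
JPY 7,226,808,207 ÷ 80.309 = CAD 89,987,525.77
Profit = CAD 89,987,525.77 − CAD 88,760,000.00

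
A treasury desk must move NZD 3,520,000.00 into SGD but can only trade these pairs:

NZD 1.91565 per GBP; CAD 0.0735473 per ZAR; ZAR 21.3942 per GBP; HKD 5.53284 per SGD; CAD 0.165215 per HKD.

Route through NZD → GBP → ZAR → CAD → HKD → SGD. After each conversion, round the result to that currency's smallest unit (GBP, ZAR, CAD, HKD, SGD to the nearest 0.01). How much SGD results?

NZD 3,520,000.00 ÷ 1.91565 = GBP 1,837,496.41
GBP 1,837,496.41 × 21.3942 = ZAR 39,311,765.69
ZAR 39,311,765.69 × 0.0735473 = CAD 2,891,274.22
CAD 2,891,274.22 ÷ 0.165215 = HKD 17,500,070.94
HKD 17,500,070.94 ÷ 5.53284 = SGD 3,162,945.42

SGD 3,162,945.42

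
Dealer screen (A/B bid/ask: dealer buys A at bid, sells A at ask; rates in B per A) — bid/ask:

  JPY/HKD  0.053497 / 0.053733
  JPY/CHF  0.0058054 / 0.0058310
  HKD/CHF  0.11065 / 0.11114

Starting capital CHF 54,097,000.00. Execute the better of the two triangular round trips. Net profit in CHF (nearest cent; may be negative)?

Net profit: CHF 820,528.84

Best loop CHF → JPY → HKD → CHF:
CHF 54,097,000.00 ÷ 0.0058310 (buy JPY at ask) = JPY 9,277,482,422
JPY 9,277,482,422 × 0.053497 (sell JPY at bid) = HKD 496,317,477.11
HKD 496,317,477.11 × 0.11065 (sell HKD at bid) = CHF 54,917,528.84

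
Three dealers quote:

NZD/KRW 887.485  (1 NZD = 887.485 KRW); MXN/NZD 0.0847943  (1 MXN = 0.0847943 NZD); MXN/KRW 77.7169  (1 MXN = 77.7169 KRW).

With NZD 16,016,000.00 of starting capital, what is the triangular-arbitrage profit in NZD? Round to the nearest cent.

Profit: NZD 524,241.58

Profitable loop is NZD → MXN → KRW → NZD:
NZD 16,016,000.00 ÷ 0.0847943 = MXN 188,880,620.51
MXN 188,880,620.51 × 77.7169 = KRW 14,679,216,296
KRW 14,679,216,296 ÷ 887.485 = NZD 16,540,241.58
Profit = NZD 16,540,241.58 − NZD 16,016,000.00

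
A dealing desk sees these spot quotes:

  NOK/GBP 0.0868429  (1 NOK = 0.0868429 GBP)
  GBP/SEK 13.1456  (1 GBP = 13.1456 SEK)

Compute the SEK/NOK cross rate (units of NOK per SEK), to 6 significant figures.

1 SEK ÷ 13.1456 = 0.0760711 GBP
0.0760711 GBP ÷ 0.0868429 = 0.875962 NOK

SEK/NOK = 0.875962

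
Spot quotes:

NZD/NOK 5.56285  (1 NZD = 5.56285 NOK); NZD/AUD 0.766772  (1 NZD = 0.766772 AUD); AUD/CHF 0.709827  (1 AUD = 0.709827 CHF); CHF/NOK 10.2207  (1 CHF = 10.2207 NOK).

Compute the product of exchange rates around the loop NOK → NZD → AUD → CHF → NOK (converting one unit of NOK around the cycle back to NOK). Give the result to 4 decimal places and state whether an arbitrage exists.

Around NOK → NZD → AUD → CHF → NOK: 1 ÷ 5.56285 × 0.766772 × 0.709827 × 10.2207 = 1.000005
Product ≈ 1 (deviation 0.000%, within rounding noise).

1.0000 (no arbitrage)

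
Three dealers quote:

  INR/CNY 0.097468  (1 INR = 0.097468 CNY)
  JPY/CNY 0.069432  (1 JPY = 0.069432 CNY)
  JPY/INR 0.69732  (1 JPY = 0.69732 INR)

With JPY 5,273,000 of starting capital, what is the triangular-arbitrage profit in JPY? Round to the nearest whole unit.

Profit: JPY 113,706

Profitable loop is JPY → CNY → INR → JPY:
JPY 5,273,000 × 0.069432 = CNY 366,114.94
CNY 366,114.94 ÷ 0.097468 = INR 3,756,257.81
INR 3,756,257.81 ÷ 0.69732 = JPY 5,386,706
Profit = JPY 5,386,706 − JPY 5,273,000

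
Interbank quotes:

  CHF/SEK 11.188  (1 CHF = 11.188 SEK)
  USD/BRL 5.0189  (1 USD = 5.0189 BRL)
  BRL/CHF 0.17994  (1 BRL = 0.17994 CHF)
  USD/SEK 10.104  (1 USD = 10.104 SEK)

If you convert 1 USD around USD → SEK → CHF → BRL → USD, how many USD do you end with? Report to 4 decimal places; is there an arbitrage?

Around USD → SEK → CHF → BRL → USD: 1 × 10.104 ÷ 11.188 ÷ 0.17994 ÷ 5.0189 = 1.000011
Product ≈ 1 (deviation 0.001%, within rounding noise).

1.0000 (no arbitrage)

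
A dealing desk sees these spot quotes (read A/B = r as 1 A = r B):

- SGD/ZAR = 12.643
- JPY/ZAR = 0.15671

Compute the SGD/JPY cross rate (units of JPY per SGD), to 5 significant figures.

SGD/JPY = 80.678

1 SGD × 12.643 = 12.643 ZAR
12.643 ZAR ÷ 0.15671 = 80.6777 JPY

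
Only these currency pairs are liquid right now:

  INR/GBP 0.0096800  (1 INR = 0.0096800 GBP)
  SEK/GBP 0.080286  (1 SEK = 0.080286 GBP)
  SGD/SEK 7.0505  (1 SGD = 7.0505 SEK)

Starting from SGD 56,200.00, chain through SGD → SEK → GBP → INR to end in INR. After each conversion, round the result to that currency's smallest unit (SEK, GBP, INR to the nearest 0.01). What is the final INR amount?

SGD 56,200.00 × 7.0505 = SEK 396,238.10
SEK 396,238.10 × 0.080286 = GBP 31,812.37
GBP 31,812.37 ÷ 0.0096800 = INR 3,286,401.86

INR 3,286,401.86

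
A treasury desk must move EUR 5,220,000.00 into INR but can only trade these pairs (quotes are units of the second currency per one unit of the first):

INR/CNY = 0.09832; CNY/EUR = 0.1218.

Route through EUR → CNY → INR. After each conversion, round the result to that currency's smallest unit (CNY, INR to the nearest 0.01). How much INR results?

EUR 5,220,000.00 ÷ 0.1218 = CNY 42,857,142.86
CNY 42,857,142.86 ÷ 0.09832 = INR 435,894,455.45

INR 435,894,455.45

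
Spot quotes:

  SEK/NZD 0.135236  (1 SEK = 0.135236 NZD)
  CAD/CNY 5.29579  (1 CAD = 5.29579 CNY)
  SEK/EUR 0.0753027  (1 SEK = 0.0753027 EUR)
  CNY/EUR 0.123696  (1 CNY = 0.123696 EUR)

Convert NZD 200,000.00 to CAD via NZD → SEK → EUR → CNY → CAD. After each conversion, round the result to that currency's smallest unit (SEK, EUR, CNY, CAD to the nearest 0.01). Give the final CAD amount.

NZD 200,000.00 ÷ 0.135236 = SEK 1,478,896.15
SEK 1,478,896.15 × 0.0753027 = EUR 111,364.87
EUR 111,364.87 ÷ 0.123696 = CNY 900,311.00
CNY 900,311.00 ÷ 5.29579 = CAD 170,005.04

CAD 170,005.04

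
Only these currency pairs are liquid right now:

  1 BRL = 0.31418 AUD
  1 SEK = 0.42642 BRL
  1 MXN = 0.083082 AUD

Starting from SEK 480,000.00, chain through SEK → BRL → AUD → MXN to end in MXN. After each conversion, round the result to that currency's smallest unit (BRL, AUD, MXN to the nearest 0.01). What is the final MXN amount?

MXN 774,016.87

SEK 480,000.00 × 0.42642 = BRL 204,681.60
BRL 204,681.60 × 0.31418 = AUD 64,306.87
AUD 64,306.87 ÷ 0.083082 = MXN 774,016.87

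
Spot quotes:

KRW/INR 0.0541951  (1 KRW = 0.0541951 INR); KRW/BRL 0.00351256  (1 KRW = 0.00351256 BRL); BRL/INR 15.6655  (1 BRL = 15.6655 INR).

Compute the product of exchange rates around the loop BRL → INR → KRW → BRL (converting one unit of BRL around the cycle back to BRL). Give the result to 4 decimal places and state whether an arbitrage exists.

Around BRL → INR → KRW → BRL: 1 × 15.6655 ÷ 0.0541951 × 0.00351256 = 1.015332
Product > 1; profitable direction is BRL → INR → KRW → BRL.

1.0153 (arbitrage exists)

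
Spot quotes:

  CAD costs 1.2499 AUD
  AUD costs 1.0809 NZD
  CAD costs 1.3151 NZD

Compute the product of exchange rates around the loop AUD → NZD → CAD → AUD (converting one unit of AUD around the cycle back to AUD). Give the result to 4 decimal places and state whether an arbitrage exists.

1.0273 (arbitrage exists)

Around AUD → NZD → CAD → AUD: 1 × 1.0809 ÷ 1.3151 × 1.2499 = 1.027311
Product > 1; profitable direction is AUD → NZD → CAD → AUD.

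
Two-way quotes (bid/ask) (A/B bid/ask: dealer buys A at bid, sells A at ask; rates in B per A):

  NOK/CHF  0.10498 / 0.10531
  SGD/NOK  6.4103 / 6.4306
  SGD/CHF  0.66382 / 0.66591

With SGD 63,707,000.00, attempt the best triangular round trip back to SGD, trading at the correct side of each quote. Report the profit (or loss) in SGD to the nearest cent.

Net profit: SGD 673,825.49

Best loop SGD → NOK → CHF → SGD:
SGD 63,707,000.00 × 6.4103 (sell SGD at bid) = NOK 408,380,982.10
NOK 408,380,982.10 × 0.10498 (sell NOK at bid) = CHF 42,871,835.50
CHF 42,871,835.50 ÷ 0.66591 (buy SGD at ask) = SGD 64,380,825.49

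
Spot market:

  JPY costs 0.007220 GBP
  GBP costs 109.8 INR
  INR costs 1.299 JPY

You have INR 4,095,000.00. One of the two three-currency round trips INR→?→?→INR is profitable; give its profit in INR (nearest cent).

Profitable loop is INR → JPY → GBP → INR:
INR 4,095,000.00 × 1.299 = JPY 5,319,405
JPY 5,319,405 × 0.007220 = GBP 38,406.10
GBP 38,406.10 × 109.8 = INR 4,216,990.23
Profit = INR 4,216,990.23 − INR 4,095,000.00

Profit: INR 121,990.23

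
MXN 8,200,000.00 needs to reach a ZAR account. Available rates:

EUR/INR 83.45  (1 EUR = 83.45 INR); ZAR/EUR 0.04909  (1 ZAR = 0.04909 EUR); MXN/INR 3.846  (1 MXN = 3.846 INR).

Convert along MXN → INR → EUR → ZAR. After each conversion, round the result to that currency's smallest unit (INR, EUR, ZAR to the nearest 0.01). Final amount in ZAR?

MXN 8,200,000.00 × 3.846 = INR 31,537,200.00
INR 31,537,200.00 ÷ 83.45 = EUR 377,917.32
EUR 377,917.32 ÷ 0.04909 = ZAR 7,698,458.34

ZAR 7,698,458.34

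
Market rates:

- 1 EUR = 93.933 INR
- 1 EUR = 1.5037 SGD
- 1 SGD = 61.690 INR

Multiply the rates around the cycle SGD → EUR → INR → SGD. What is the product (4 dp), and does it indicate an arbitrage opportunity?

Around SGD → EUR → INR → SGD: 1 ÷ 1.5037 × 93.933 ÷ 61.690 = 1.012610
Product > 1; profitable direction is SGD → EUR → INR → SGD.

1.0126 (arbitrage exists)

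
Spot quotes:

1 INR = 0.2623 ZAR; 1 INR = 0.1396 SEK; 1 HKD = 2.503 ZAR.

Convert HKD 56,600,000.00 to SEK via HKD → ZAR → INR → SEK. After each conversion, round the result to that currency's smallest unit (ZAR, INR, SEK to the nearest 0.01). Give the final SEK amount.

SEK 75,398,795.58

HKD 56,600,000.00 × 2.503 = ZAR 141,669,800.00
ZAR 141,669,800.00 ÷ 0.2623 = INR 540,105,985.51
INR 540,105,985.51 × 0.1396 = SEK 75,398,795.58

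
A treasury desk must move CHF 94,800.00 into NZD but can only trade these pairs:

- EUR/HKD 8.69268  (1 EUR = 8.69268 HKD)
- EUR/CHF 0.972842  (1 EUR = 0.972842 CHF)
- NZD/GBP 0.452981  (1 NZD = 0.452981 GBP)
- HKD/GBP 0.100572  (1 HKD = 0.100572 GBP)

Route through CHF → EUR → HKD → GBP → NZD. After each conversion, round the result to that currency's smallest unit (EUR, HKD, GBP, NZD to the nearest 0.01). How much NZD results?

CHF 94,800.00 ÷ 0.972842 = EUR 97,446.45
EUR 97,446.45 × 8.69268 = HKD 847,070.81
HKD 847,070.81 × 0.100572 = GBP 85,191.61
GBP 85,191.61 ÷ 0.452981 = NZD 188,068.84

NZD 188,068.84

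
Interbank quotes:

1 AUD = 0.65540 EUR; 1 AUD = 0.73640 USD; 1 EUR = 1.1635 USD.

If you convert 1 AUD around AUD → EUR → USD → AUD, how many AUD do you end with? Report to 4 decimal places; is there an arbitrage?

1.0355 (arbitrage exists)

Around AUD → EUR → USD → AUD: 1 × 0.65540 × 1.1635 ÷ 0.73640 = 1.035521
Product > 1; profitable direction is AUD → EUR → USD → AUD.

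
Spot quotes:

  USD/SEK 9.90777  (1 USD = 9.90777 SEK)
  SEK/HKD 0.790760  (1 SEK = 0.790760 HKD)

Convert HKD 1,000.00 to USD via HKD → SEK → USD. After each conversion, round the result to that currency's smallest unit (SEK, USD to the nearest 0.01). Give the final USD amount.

HKD 1,000.00 ÷ 0.790760 = SEK 1,264.61
SEK 1,264.61 ÷ 9.90777 = USD 127.64

USD 127.64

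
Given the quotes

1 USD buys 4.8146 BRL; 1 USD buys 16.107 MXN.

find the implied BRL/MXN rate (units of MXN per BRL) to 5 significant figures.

BRL/MXN = 3.3454

1 BRL ÷ 4.8146 = 0.207702 USD
0.207702 USD × 16.107 = 3.34545 MXN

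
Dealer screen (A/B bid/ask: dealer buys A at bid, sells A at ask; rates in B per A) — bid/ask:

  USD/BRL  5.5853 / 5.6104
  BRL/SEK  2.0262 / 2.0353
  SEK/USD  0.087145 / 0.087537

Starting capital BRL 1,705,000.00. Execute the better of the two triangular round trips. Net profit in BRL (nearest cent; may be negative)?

Net profit: BRL 730.70

Best loop BRL → USD → SEK → BRL:
BRL 1,705,000.00 ÷ 5.6104 (buy USD at ask) = USD 303,899.90
USD 303,899.90 ÷ 0.087537 (buy SEK at ask) = SEK 3,471,673.69
SEK 3,471,673.69 ÷ 2.0353 (buy BRL at ask) = BRL 1,705,730.70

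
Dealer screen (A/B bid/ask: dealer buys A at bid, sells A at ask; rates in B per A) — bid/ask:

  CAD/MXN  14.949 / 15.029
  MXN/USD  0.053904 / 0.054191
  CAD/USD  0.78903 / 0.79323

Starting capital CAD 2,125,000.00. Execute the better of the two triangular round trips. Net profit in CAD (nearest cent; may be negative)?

Net profit: CAD 33,703.22

Best loop CAD → MXN → USD → CAD:
CAD 2,125,000.00 × 14.949 (sell CAD at bid) = MXN 31,766,625.00
MXN 31,766,625.00 × 0.053904 (sell MXN at bid) = USD 1,712,348.15
USD 1,712,348.15 ÷ 0.79323 (buy CAD at ask) = CAD 2,158,703.22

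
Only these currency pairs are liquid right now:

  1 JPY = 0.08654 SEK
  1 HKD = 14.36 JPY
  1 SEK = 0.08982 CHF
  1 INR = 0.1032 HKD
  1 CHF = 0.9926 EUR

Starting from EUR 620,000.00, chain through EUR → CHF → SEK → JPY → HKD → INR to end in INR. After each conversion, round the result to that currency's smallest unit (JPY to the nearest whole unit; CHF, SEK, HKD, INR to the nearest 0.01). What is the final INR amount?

EUR 620,000.00 ÷ 0.9926 = CHF 624,622.20
CHF 624,622.20 ÷ 0.08982 = SEK 6,954,154.98
SEK 6,954,154.98 ÷ 0.08654 = JPY 80,357,696
JPY 80,357,696 ÷ 14.36 = HKD 5,595,939.83
HKD 5,595,939.83 ÷ 0.1032 = INR 54,224,223.16

INR 54,224,223.16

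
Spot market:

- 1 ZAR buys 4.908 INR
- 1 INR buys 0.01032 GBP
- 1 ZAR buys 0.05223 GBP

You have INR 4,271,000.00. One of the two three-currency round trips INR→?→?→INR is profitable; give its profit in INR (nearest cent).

Profit: INR 133,182.90

Profitable loop is INR → ZAR → GBP → INR:
INR 4,271,000.00 ÷ 4.908 = ZAR 870,211.90
ZAR 870,211.90 × 0.05223 = GBP 45,451.17
GBP 45,451.17 ÷ 0.01032 = INR 4,404,182.90
Profit = INR 4,404,182.90 − INR 4,271,000.00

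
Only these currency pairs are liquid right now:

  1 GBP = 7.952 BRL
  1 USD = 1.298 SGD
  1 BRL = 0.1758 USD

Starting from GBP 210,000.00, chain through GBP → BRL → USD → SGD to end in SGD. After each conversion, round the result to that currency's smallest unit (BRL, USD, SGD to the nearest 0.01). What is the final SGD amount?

GBP 210,000.00 × 7.952 = BRL 1,669,920.00
BRL 1,669,920.00 × 0.1758 = USD 293,571.94
USD 293,571.94 × 1.298 = SGD 381,056.38

SGD 381,056.38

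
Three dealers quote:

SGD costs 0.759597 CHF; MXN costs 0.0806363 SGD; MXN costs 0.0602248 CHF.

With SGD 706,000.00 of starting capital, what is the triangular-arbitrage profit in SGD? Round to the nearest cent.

Profit: SGD 12,030.95

Profitable loop is SGD → CHF → MXN → SGD:
SGD 706,000.00 × 0.759597 = CHF 536,275.48
CHF 536,275.48 ÷ 0.0602248 = MXN 8,904,562.27
MXN 8,904,562.27 × 0.0806363 = SGD 718,030.95
Profit = SGD 718,030.95 − SGD 706,000.00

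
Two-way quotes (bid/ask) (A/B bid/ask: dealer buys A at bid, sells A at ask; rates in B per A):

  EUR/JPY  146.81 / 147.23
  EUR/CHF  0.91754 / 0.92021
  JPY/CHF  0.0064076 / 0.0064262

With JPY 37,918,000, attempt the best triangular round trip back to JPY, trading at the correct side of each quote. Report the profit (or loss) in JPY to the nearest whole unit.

Net profit: JPY 844,297

Best loop JPY → CHF → EUR → JPY:
JPY 37,918,000 × 0.0064076 (sell JPY at bid) = CHF 242,963.38
CHF 242,963.38 ÷ 0.92021 (buy EUR at ask) = EUR 264,030.36
EUR 264,030.36 × 146.81 (sell EUR at bid) = JPY 38,762,297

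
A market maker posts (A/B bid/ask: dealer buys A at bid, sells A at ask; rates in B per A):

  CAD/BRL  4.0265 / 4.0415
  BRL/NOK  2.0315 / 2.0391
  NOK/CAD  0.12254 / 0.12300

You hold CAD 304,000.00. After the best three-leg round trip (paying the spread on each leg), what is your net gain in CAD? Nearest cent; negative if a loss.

Net profit: CAD 716.51

Best loop CAD → BRL → NOK → CAD:
CAD 304,000.00 × 4.0265 (sell CAD at bid) = BRL 1,224,056.00
BRL 1,224,056.00 × 2.0315 (sell BRL at bid) = NOK 2,486,669.76
NOK 2,486,669.76 × 0.12254 (sell NOK at bid) = CAD 304,716.51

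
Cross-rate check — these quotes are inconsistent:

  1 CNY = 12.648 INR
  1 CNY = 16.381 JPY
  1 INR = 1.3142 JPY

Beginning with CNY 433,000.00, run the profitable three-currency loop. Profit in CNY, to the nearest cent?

Profit: CNY 6,370.41

Profitable loop is CNY → INR → JPY → CNY:
CNY 433,000.00 × 12.648 = INR 5,476,584.00
INR 5,476,584.00 × 1.3142 = JPY 7,197,327
JPY 7,197,327 ÷ 16.381 = CNY 439,370.41
Profit = CNY 439,370.41 − CNY 433,000.00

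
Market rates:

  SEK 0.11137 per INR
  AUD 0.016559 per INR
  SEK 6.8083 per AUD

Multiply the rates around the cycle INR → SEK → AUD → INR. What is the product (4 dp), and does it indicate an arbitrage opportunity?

0.9879 (arbitrage exists)

Around INR → SEK → AUD → INR: 1 × 0.11137 ÷ 6.8083 ÷ 0.016559 = 0.987860
Product < 1; profitable direction is INR → AUD → SEK → INR.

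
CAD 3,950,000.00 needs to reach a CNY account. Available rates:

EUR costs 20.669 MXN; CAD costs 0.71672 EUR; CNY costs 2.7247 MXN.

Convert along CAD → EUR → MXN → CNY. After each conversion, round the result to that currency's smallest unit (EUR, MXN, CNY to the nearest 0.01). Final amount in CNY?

CNY 21,475,703.17

CAD 3,950,000.00 × 0.71672 = EUR 2,831,044.00
EUR 2,831,044.00 × 20.669 = MXN 58,514,848.44
MXN 58,514,848.44 ÷ 2.7247 = CNY 21,475,703.17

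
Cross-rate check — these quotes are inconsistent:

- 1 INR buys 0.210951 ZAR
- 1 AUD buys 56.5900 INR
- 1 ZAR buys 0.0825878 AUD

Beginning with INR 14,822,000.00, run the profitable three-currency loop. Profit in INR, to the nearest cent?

Profitable loop is INR → AUD → ZAR → INR:
INR 14,822,000.00 ÷ 56.5900 = AUD 261,919.07
AUD 261,919.07 ÷ 0.0825878 = ZAR 3,171,401.43
ZAR 3,171,401.43 ÷ 0.210951 = INR 15,033,829.80
Profit = INR 15,033,829.80 − INR 14,822,000.00

Profit: INR 211,829.80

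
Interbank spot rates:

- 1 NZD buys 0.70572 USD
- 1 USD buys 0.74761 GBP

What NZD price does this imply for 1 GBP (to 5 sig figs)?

1 GBP ÷ 0.74761 = 1.3376 USD
1.3376 USD ÷ 0.70572 = 1.89536 NZD

GBP/NZD = 1.8954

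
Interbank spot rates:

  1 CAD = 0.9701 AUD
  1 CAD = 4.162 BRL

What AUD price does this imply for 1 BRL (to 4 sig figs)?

BRL/AUD = 0.2331

1 BRL ÷ 4.162 = 0.240269 CAD
0.240269 CAD × 0.9701 = 0.233085 AUD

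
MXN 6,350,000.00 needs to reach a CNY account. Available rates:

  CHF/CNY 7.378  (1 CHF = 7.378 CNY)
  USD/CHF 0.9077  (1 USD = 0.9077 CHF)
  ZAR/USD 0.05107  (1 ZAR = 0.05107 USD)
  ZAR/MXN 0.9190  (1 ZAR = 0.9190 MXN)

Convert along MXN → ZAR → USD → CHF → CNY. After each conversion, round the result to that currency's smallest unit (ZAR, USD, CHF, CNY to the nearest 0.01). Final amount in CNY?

CNY 2,363,224.90

MXN 6,350,000.00 ÷ 0.9190 = ZAR 6,909,684.44
ZAR 6,909,684.44 × 0.05107 = USD 352,877.58
USD 352,877.58 × 0.9077 = CHF 320,306.98
CHF 320,306.98 × 7.378 = CNY 2,363,224.90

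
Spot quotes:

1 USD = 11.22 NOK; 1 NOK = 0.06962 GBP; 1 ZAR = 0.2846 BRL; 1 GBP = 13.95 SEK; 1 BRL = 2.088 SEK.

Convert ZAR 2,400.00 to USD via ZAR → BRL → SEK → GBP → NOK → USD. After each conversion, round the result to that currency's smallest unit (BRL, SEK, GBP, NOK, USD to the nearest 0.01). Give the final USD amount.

ZAR 2,400.00 × 0.2846 = BRL 683.04
BRL 683.04 × 2.088 = SEK 1,426.19
SEK 1,426.19 ÷ 13.95 = GBP 102.24
GBP 102.24 ÷ 0.06962 = NOK 1,468.54
NOK 1,468.54 ÷ 11.22 = USD 130.89

USD 130.89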